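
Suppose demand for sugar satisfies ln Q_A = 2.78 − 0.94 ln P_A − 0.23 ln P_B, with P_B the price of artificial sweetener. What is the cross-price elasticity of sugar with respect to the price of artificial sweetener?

-0.23

In a log-linear (constant-elasticity) demand function, the coefficient on ln P_B is the cross-price elasticity.
ε = -0.23. Negative, so sugar and artificial sweetener are complements.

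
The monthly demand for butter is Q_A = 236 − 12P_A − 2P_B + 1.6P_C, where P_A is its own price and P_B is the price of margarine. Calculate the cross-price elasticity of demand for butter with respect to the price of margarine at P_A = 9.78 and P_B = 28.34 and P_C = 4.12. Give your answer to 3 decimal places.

-0.827

At P_A = 9.78 and P_B = 28.34 and P_C = 4.12: Q_A = 68.552.
∂Q_A/∂P_B = -2.
ε = (∂Q_A/∂P_B)(P_B/Q_A) = -2 × (28.34/68.552) ≈ -0.827.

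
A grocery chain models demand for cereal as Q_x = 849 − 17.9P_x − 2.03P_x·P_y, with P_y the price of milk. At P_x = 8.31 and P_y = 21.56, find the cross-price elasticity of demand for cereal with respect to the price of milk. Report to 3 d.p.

-1.081

At P_x = 8.31 and P_y = 21.56: Q_x = 336.549.
∂Q_x/∂P_y = -2.03P_x = -2.03(8.31) = -16.8693.
ε = (∂Q_x/∂P_y)(P_y/Q_x) = -16.8693 × (21.56/336.549) ≈ -1.081.
ε < 0: complements.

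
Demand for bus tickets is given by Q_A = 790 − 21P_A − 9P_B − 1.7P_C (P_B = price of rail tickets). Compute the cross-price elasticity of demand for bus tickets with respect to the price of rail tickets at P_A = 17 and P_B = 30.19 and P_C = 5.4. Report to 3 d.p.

At P_A = 17 and P_B = 30.19 and P_C = 5.4: Q_A = 152.11.
∂Q_A/∂P_B = -9.
ε = (∂Q_A/∂P_B)(P_B/Q_A) = -9 × (30.19/152.11) ≈ -1.786.

-1.786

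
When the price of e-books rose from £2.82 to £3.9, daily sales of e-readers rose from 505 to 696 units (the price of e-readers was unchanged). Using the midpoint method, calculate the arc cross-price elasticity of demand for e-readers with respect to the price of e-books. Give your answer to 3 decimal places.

ΔQ_A = 696 − 505 = 191; ΔP_B = 3.9 − 2.82 = 1.08.
Midpoints: Q̄_A = 600.5, P̄_B = 3.36.
ε = (ΔQ_A/Q̄_A)/(ΔP_B/P̄_B) = (191/600.5)/(1.08/3.36) ≈ 0.990.

0.990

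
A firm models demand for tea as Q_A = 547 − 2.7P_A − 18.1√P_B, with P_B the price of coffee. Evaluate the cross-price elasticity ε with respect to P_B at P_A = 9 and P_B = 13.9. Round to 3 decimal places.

-0.074

At P_A = 9 and P_B = 13.9: Q_A = 455.218.
∂Q_A/∂P_B = -18.1/(2√P_B) = -18.1/(2√13.9) = -2.4274.
ε = (∂Q_A/∂P_B)(P_B/Q_A) = -2.4274 × (13.9/455.218) ≈ -0.074.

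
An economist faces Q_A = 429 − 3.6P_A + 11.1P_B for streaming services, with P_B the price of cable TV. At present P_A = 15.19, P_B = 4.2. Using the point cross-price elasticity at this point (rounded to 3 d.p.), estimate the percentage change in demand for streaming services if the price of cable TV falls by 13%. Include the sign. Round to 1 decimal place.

At P_A = 15.19, P_B = 4.2: Q_A = 420.936.
∂Q_A/∂P_B = 11.1.
ε = (∂Q_A/∂P_B)(P_B/Q_A) = 11.1000 × 4.2/420.936 ≈ 0.111.
%ΔQ_A ≈ ε × %ΔP_B = 0.111 × (-13%) = -1.4%.

-1.4%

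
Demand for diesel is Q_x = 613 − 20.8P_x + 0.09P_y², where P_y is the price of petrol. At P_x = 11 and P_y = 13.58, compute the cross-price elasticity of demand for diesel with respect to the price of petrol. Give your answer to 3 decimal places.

0.083

At P_x = 11 and P_y = 13.58: Q_x = 400.797.
∂Q_x/∂P_y = 0.18P_y = 0.18(13.58) = 2.4444.
ε = (∂Q_x/∂P_y)(P_y/Q_x) = 2.4444 × (13.58/400.797) ≈ 0.083.
ε > 0: substitutes.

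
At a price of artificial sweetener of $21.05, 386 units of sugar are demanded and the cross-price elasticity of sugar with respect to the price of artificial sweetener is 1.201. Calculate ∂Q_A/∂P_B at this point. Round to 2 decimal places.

22.02

ε = (∂Q_A/∂P_B)·(P_B/Q_A) ⇒ ∂Q_A/∂P_B = ε·Q_A/P_B = 1.201 × 386/21.05 ≈ 22.02.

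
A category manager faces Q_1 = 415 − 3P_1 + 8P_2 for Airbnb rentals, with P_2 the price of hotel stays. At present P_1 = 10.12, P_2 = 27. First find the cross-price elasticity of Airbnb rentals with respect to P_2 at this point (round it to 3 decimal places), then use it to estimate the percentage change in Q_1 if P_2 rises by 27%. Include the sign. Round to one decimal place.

At P_1 = 10.12, P_2 = 27: Q_1 = 600.64.
∂Q_1/∂P_2 = 8.
ε = (∂Q_1/∂P_2)(P_2/Q_1) = 8.0000 × 27/600.64 ≈ 0.360.
%ΔQ_1 ≈ ε × %ΔP_2 = 0.360 × (27%) = 9.7%.

9.7%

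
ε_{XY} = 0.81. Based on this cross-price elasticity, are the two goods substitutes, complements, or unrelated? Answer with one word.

ε = 0.81 > 0, so a higher price of good Y raises demand for good X: substitutes.

substitutes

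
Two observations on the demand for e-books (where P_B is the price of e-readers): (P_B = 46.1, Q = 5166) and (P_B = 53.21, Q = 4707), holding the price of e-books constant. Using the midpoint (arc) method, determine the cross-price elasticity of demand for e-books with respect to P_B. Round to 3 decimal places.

ΔQ_A = 4707 − 5166 = -459; ΔP_B = 53.21 − 46.1 = 7.11.
Midpoints: Q̄_A = 4936.5, P̄_B = 49.66.
ε = (ΔQ_A/Q̄_A)/(ΔP_B/P̄_B) = (-459/4936.5)/(7.11/49.66) ≈ -0.649.

-0.649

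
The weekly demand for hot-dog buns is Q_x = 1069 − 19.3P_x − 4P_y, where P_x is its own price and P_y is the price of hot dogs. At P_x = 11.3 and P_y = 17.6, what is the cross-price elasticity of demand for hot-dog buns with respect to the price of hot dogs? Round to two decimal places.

-0.09

At P_x = 11.3 and P_y = 17.6: Q_x = 780.51.
∂Q_x/∂P_y = -4.
ε = (∂Q_x/∂P_y)(P_y/Q_x) = -4 × (17.6/780.51) ≈ -0.09.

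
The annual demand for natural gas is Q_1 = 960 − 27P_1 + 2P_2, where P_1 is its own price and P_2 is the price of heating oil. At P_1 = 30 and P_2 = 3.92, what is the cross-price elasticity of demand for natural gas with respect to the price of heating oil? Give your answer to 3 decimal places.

0.050

At P_1 = 30 and P_2 = 3.92: Q_1 = 157.84.
∂Q_1/∂P_2 = 2.
ε = (∂Q_1/∂P_2)(P_2/Q_1) = 2 × (3.92/157.84) ≈ 0.050.
Since ε > 0, natural gas and heating oil are substitutes.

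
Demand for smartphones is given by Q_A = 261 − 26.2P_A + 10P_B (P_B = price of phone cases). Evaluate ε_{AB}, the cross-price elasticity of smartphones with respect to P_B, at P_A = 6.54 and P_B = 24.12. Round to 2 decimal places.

0.73

At P_A = 6.54 and P_B = 24.12: Q_A = 330.852.
∂Q_A/∂P_B = 10.
ε = (∂Q_A/∂P_B)(P_B/Q_A) = 10 × (24.12/330.852) ≈ 0.73.
Since ε > 0, smartphones and phone cases are substitutes.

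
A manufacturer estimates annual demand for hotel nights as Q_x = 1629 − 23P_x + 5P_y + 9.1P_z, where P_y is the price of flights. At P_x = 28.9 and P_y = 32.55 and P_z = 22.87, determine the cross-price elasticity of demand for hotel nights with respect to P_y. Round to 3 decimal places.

0.122

At P_x = 28.9 and P_y = 32.55 and P_z = 22.87: Q_x = 1335.167.
∂Q_x/∂P_y = 5.
ε = (∂Q_x/∂P_y)(P_y/Q_x) = 5 × (32.55/1335.167) ≈ 0.122.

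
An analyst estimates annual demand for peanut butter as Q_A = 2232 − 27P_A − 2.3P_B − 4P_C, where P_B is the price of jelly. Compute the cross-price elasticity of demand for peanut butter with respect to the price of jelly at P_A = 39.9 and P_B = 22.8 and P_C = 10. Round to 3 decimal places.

-0.049

At P_A = 39.9 and P_B = 22.8 and P_C = 10: Q_A = 1062.26.
∂Q_A/∂P_B = -2.3.
ε = (∂Q_A/∂P_B)(P_B/Q_A) = -2.3 × (22.8/1062.26) ≈ -0.049.
Since ε < 0, peanut butter and jelly are complements.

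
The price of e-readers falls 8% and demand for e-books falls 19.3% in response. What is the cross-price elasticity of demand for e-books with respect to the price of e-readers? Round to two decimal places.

ε = (%ΔQ of e-books) / (%ΔP of e-readers) = (-19.3%) / (-8%) ≈ 2.41.

2.41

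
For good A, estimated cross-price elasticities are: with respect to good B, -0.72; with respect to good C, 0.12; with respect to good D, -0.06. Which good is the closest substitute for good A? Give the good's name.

Substitutes have ε > 0. Among the positive values, 0.12 (good C) is largest.

good C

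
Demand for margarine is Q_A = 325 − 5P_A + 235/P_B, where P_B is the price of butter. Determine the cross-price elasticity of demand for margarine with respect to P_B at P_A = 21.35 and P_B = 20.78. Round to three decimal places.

At P_A = 21.35 and P_B = 20.78: Q_A = 229.559.
∂Q_A/∂P_B = −235/P_B² = -0.5442.
ε = (∂Q_A/∂P_B)(P_B/Q_A) = -0.5442 × (20.78/229.559) ≈ -0.049.
ε < 0: complements.

-0.049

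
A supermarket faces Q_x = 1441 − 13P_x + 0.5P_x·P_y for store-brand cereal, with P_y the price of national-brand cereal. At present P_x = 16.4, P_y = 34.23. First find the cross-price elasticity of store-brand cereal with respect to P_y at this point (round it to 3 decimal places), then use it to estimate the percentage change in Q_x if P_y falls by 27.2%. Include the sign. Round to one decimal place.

-5.1%

At P_x = 16.4, P_y = 34.23: Q_x = 1508.486.
∂Q_x/∂P_y = 0.5P_x = 8.2000.
ε = (∂Q_x/∂P_y)(P_y/Q_x) = 8.2000 × 34.23/1508.486 ≈ 0.186.
%ΔQ_x ≈ ε × %ΔP_y = 0.186 × (-27.2%) = -5.1%.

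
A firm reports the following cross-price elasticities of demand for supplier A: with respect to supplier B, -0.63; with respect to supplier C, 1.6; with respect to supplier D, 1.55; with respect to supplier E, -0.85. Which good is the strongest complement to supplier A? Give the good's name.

supplier E

Complements have ε < 0. The most negative value is -0.85 (supplier E).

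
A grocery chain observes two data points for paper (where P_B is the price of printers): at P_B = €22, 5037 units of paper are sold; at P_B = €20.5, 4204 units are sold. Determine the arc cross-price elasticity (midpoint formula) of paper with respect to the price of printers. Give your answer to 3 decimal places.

ΔQ_A = 4204 − 5037 = -833; ΔP_B = 20.5 − 22 = -1.5.
Midpoints: Q̄_A = 4620.5, P̄_B = 21.25.
ε = (ΔQ_A/Q̄_A)/(ΔP_B/P̄_B) = (-833/4620.5)/(-1.5/21.25) ≈ 2.554.

2.554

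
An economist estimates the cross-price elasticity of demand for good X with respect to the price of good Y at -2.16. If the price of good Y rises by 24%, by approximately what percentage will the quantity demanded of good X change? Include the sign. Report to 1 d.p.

%ΔQ ≈ ε × %ΔP of good Y = -2.16 × (24%) = -51.8%.

-51.8%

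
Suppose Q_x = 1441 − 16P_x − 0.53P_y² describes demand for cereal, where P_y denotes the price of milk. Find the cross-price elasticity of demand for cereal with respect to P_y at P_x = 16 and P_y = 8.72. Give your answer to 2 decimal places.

-0.07

At P_x = 16 and P_y = 8.72: Q_x = 1144.700.
∂Q_x/∂P_y = -1.06P_y = -1.06(8.72) = -9.2432.
ε = (∂Q_x/∂P_y)(P_y/Q_x) = -9.2432 × (8.72/1144.700) ≈ -0.07.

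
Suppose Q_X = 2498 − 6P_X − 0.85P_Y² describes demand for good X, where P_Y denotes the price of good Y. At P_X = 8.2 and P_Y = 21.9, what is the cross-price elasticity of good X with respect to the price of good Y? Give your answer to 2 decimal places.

-0.40

At P_X = 8.2 and P_Y = 21.9: Q_X = 2041.132.
∂Q_X/∂P_Y = -1.7P_Y = -1.7(21.9) = -37.2300.
ε = (∂Q_X/∂P_Y)(P_Y/Q_X) = -37.2300 × (21.9/2041.132) ≈ -0.40.
ε < 0: complements.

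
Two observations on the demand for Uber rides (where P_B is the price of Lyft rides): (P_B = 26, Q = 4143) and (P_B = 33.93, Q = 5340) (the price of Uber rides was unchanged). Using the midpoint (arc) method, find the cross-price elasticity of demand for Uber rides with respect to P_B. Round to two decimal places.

0.95

ΔQ_A = 5340 − 4143 = 1197; ΔP_B = 33.93 − 26 = 7.93.
Midpoints: Q̄_A = 4741.5, P̄_B = 29.96.
ε = (ΔQ_A/Q̄_A)/(ΔP_B/P̄_B) = (1197/4741.5)/(7.93/29.96) ≈ 0.95.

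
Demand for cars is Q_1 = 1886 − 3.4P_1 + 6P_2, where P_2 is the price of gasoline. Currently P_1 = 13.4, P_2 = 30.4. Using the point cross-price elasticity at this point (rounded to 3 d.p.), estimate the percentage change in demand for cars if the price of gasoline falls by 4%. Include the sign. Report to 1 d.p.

At P_1 = 13.4, P_2 = 30.4: Q_1 = 2022.84.
∂Q_1/∂P_2 = 6.
ε = (∂Q_1/∂P_2)(P_2/Q_1) = 6.0000 × 30.4/2022.84 ≈ 0.090.
%ΔQ_1 ≈ ε × %ΔP_2 = 0.090 × (-4%) = -0.4%.

-0.4%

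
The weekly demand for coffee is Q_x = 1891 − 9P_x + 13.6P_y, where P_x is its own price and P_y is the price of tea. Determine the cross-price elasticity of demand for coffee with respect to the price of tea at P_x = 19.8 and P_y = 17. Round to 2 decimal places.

At P_x = 19.8 and P_y = 17: Q_x = 1944.
∂Q_x/∂P_y = 13.6.
ε = (∂Q_x/∂P_y)(P_y/Q_x) = 13.6 × (17/1944) ≈ 0.12.
Since ε > 0, coffee and tea are substitutes.

0.12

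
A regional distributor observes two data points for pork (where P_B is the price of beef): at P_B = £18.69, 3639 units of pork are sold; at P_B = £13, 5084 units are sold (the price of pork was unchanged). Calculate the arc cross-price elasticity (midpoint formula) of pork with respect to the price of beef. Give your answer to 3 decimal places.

-0.923

ΔQ_A = 5084 − 3639 = 1445; ΔP_B = 13 − 18.69 = -5.69.
Midpoints: Q̄_A = 4361.5, P̄_B = 15.85.
ε = (ΔQ_A/Q̄_A)/(ΔP_B/P̄_B) = (1445/4361.5)/(-5.69/15.85) ≈ -0.923.
ε < 0: pork and beef are complements.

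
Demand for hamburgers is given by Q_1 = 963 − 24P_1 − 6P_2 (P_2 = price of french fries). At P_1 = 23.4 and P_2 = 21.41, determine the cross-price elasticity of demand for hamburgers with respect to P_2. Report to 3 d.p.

At P_1 = 23.4 and P_2 = 21.41: Q_1 = 272.94.
∂Q_1/∂P_2 = -6.
ε = (∂Q_1/∂P_2)(P_2/Q_1) = -6 × (21.41/272.94) ≈ -0.471.
Since ε < 0, hamburgers and french fries are complements.

-0.471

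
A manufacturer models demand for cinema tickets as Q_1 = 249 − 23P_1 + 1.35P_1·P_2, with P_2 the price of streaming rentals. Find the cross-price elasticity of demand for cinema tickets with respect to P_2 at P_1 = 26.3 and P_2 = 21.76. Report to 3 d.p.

1.854

At P_1 = 26.3 and P_2 = 21.76: Q_1 = 416.689.
∂Q_1/∂P_2 = 1.35P_1 = 1.35(26.3) = 35.5050.
ε = (∂Q_1/∂P_2)(P_2/Q_1) = 35.5050 × (21.76/416.689) ≈ 1.854.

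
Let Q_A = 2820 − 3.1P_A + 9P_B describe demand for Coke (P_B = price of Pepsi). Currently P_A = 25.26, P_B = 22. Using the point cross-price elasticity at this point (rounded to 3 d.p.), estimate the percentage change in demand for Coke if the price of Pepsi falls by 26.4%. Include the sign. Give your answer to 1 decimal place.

At P_A = 25.26, P_B = 22: Q_A = 2939.694.
∂Q_A/∂P_B = 9.
ε = (∂Q_A/∂P_B)(P_B/Q_A) = 9.0000 × 22/2939.694 ≈ 0.067.
%ΔQ_A ≈ ε × %ΔP_B = 0.067 × (-26.4%) = -1.8%.

-1.8%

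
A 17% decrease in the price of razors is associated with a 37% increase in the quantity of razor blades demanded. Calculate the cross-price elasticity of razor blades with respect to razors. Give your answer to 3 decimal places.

-2.176

ε = (%ΔQ of razor blades) / (%ΔP of razors) = (37%) / (-17%) ≈ -2.176.
Negative cross-price elasticity: complements.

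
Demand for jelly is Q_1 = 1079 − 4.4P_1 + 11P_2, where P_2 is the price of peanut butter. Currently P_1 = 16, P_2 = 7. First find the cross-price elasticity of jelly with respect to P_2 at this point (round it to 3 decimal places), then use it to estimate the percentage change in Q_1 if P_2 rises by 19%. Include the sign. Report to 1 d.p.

At P_1 = 16, P_2 = 7: Q_1 = 1085.6.
∂Q_1/∂P_2 = 11.
ε = (∂Q_1/∂P_2)(P_2/Q_1) = 11.0000 × 7/1085.6 ≈ 0.071.
%ΔQ_1 ≈ ε × %ΔP_2 = 0.071 × (19%) = 1.3%.

1.3%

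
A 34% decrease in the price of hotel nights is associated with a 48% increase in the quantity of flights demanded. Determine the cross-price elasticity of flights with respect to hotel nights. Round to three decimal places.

-1.412

ε = (%ΔQ of flights) / (%ΔP of hotel nights) = (48%) / (-34%) ≈ -1.412.
Negative cross-price elasticity: complements.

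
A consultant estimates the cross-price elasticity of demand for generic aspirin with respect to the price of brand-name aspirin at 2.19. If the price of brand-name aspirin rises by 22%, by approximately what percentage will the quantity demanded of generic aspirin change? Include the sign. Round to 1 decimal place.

48.2%

%ΔQ ≈ ε × %ΔP of brand-name aspirin = 2.19 × (22%) = 48.2%.
Demand for generic aspirin rises by about 48.2%.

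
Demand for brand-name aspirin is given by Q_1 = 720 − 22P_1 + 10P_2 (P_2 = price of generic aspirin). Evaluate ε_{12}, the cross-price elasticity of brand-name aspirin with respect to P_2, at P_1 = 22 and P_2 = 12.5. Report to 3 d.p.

At P_1 = 22 and P_2 = 12.5: Q_1 = 361.
∂Q_1/∂P_2 = 10.
ε = (∂Q_1/∂P_2)(P_2/Q_1) = 10 × (12.5/361) ≈ 0.346.

0.346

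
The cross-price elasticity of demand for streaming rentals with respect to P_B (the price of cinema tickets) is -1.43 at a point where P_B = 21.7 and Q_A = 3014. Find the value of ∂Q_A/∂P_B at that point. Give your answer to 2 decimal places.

-198.62

ε = (∂Q_A/∂P_B)·(P_B/Q_A) ⇒ ∂Q_A/∂P_B = ε·Q_A/P_B = -1.43 × 3014/21.7 ≈ -198.62.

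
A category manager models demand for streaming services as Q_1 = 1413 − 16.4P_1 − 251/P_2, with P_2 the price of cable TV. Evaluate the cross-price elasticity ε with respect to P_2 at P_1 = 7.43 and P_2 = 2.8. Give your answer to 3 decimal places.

0.075

At P_1 = 7.43 and P_2 = 2.8: Q_1 = 1201.505.
∂Q_1/∂P_2 = 251/P_2² = 32.0153.
ε = (∂Q_1/∂P_2)(P_2/Q_1) = 32.0153 × (2.8/1201.505) ≈ 0.075.
ε > 0: substitutes.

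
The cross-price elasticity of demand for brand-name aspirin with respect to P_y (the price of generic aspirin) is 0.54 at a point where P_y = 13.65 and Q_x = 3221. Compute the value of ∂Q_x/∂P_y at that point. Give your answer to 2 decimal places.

ε = (∂Q_x/∂P_y)·(P_y/Q_x) ⇒ ∂Q_x/∂P_y = ε·Q_x/P_y = 0.54 × 3221/13.65 ≈ 127.42.

127.42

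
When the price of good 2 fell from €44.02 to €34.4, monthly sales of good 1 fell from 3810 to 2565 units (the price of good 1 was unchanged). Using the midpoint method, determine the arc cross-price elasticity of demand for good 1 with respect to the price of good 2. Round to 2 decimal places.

ΔQ_1 = 2565 − 3810 = -1245; ΔP_2 = 34.4 − 44.02 = -9.62.
Midpoints: Q̄_1 = 3187.5, P̄_2 = 39.21.
ε = (ΔQ_1/Q̄_1)/(ΔP_2/P̄_2) = (-1245/3187.5)/(-9.62/39.21) ≈ 1.59.
ε > 0: good 1 and good 2 are substitutes.

1.59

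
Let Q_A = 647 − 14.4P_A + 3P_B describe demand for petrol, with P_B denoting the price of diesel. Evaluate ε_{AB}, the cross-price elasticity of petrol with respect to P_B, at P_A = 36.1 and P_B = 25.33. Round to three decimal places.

At P_A = 36.1 and P_B = 25.33: Q_A = 203.15.
∂Q_A/∂P_B = 3.
ε = (∂Q_A/∂P_B)(P_B/Q_A) = 3 × (25.33/203.15) ≈ 0.374.

0.374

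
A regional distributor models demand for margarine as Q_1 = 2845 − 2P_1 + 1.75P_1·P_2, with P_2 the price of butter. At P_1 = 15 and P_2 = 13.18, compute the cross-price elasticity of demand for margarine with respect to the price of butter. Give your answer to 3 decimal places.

At P_1 = 15 and P_2 = 13.18: Q_1 = 3160.975.
∂Q_1/∂P_2 = 1.75P_1 = 1.75(15) = 26.2500.
ε = (∂Q_1/∂P_2)(P_2/Q_1) = 26.2500 × (13.18/3160.975) ≈ 0.109.
ε > 0: substitutes.

0.109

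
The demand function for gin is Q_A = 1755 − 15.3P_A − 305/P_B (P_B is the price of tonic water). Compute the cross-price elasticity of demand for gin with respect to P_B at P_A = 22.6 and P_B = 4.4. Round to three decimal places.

At P_A = 22.6 and P_B = 4.4: Q_A = 1339.902.
∂Q_A/∂P_B = 305/P_B² = 15.7541.
ε = (∂Q_A/∂P_B)(P_B/Q_A) = 15.7541 × (4.4/1339.902) ≈ 0.052.

0.052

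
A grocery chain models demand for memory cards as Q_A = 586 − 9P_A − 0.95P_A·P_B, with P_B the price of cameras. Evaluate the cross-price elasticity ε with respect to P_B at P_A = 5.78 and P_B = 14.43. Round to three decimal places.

-0.174

At P_A = 5.78 and P_B = 14.43: Q_A = 454.745.
∂Q_A/∂P_B = -0.95P_A = -0.95(5.78) = -5.4910.
ε = (∂Q_A/∂P_B)(P_B/Q_A) = -5.4910 × (14.43/454.745) ≈ -0.174.
ε < 0: complements.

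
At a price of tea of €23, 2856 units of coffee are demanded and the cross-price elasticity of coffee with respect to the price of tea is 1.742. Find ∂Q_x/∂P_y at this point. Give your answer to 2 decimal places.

216.31

ε = (∂Q_x/∂P_y)·(P_y/Q_x) ⇒ ∂Q_x/∂P_y = ε·Q_x/P_y = 1.742 × 2856/23 ≈ 216.31.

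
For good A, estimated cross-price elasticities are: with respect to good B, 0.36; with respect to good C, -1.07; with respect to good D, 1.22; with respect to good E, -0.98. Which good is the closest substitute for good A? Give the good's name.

good D

Substitutes have ε > 0. Among the positive values, 1.22 (good D) is largest.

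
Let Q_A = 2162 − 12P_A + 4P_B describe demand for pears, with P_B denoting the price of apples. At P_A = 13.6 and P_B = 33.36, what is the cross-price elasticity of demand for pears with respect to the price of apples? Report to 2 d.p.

0.06

At P_A = 13.6 and P_B = 33.36: Q_A = 2132.24.
∂Q_A/∂P_B = 4.
ε = (∂Q_A/∂P_B)(P_B/Q_A) = 4 × (33.36/2132.24) ≈ 0.06.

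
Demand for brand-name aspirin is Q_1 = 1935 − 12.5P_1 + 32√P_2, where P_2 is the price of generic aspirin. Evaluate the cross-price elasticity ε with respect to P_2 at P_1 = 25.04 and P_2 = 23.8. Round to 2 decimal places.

At P_1 = 25.04 and P_2 = 23.8: Q_1 = 1778.113.
∂Q_1/∂P_2 = 32/(2√P_2) = 32/(2√23.8) = 3.2797.
ε = (∂Q_1/∂P_2)(P_2/Q_1) = 3.2797 × (23.8/1778.113) ≈ 0.04.
ε > 0: substitutes.

0.04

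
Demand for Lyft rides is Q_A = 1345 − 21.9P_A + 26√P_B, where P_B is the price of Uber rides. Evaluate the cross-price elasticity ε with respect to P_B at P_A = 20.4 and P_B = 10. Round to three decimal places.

At P_A = 20.4 and P_B = 10: Q_A = 980.459.
∂Q_A/∂P_B = 26/(2√P_B) = 26/(2√10) = 4.1110.
ε = (∂Q_A/∂P_B)(P_B/Q_A) = 4.1110 × (10/980.459) ≈ 0.042.
ε > 0: substitutes.

0.042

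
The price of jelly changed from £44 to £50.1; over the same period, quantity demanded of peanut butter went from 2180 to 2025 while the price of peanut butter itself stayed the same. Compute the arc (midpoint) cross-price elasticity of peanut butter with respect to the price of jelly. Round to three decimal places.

-0.569

ΔQ_A = 2025 − 2180 = -155; ΔP_B = 50.1 − 44 = 6.1.
Midpoints: Q̄_A = 2102.5, P̄_B = 47.05.
ε = (ΔQ_A/Q̄_A)/(ΔP_B/P̄_B) = (-155/2102.5)/(6.1/47.05) ≈ -0.569.
ε < 0: peanut butter and jelly are complements.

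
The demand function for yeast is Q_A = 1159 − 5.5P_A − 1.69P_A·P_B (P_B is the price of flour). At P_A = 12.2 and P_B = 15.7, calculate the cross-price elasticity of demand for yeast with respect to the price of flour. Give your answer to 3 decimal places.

-0.421

At P_A = 12.2 and P_B = 15.7: Q_A = 768.197.
∂Q_A/∂P_B = -1.69P_A = -1.69(12.2) = -20.6180.
ε = (∂Q_A/∂P_B)(P_B/Q_A) = -20.6180 × (15.7/768.197) ≈ -0.421.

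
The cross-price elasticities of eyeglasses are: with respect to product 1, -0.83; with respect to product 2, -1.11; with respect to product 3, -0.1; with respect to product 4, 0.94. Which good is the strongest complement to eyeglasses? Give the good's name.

product 2

Complements have ε < 0. The most negative value is -1.11 (product 2).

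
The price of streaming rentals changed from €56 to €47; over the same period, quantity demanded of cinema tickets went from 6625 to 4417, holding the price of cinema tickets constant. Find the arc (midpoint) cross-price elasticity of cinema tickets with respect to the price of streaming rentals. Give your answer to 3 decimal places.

ΔQ_A = 4417 − 6625 = -2208; ΔP_B = 47 − 56 = -9.
Midpoints: Q̄_A = 5521.0, P̄_B = 51.50.
ε = (ΔQ_A/Q̄_A)/(ΔP_B/P̄_B) = (-2208/5521.0)/(-9/51.50) ≈ 2.288.
ε > 0: cinema tickets and streaming rentals are substitutes.

2.288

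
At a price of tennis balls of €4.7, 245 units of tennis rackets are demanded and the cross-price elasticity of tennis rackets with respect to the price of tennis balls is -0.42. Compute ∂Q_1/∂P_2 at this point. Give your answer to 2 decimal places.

-21.89

ε = (∂Q_1/∂P_2)·(P_2/Q_1) ⇒ ∂Q_1/∂P_2 = ε·Q_1/P_2 = -0.42 × 245/4.7 ≈ -21.89.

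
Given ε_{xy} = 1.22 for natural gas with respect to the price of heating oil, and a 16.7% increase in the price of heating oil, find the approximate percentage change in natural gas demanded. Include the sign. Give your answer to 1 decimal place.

%ΔQ ≈ ε × %ΔP of heating oil = 1.22 × (16.7%) = 20.4%.
Demand for natural gas rises by about 20.4%.

20.4%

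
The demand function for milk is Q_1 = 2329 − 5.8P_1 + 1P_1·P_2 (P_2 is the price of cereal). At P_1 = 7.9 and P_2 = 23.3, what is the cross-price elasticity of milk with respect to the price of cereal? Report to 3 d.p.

0.075

At P_1 = 7.9 and P_2 = 23.3: Q_1 = 2467.25.
∂Q_1/∂P_2 = 1P_1 = 1(7.9) = 7.9000.
ε = (∂Q_1/∂P_2)(P_2/Q_1) = 7.9000 × (23.3/2467.25) ≈ 0.075.
ε > 0: substitutes.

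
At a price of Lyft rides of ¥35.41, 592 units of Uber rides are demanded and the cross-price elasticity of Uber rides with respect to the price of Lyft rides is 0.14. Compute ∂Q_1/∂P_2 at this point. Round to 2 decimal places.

2.34

ε = (∂Q_1/∂P_2)·(P_2/Q_1) ⇒ ∂Q_1/∂P_2 = ε·Q_1/P_2 = 0.14 × 592/35.41 ≈ 2.34.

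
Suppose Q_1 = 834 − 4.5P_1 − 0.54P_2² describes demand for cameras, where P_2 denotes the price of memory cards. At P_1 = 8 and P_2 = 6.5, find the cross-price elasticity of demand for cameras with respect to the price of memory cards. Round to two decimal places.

At P_1 = 8 and P_2 = 6.5: Q_1 = 775.185.
∂Q_1/∂P_2 = -1.08P_2 = -1.08(6.5) = -7.0200.
ε = (∂Q_1/∂P_2)(P_2/Q_1) = -7.0200 × (6.5/775.185) ≈ -0.06.

-0.06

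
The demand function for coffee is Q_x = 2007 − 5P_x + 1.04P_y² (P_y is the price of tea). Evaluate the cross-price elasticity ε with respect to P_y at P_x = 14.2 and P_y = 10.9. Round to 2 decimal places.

At P_x = 14.2 and P_y = 10.9: Q_x = 2059.562.
∂Q_x/∂P_y = 2.08P_y = 2.08(10.9) = 22.6720.
ε = (∂Q_x/∂P_y)(P_y/Q_x) = 22.6720 × (10.9/2059.562) ≈ 0.12.
ε > 0: substitutes.

0.12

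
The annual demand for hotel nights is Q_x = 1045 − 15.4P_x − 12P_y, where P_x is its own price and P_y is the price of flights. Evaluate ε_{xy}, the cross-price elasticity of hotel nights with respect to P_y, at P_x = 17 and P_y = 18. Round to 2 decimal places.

At P_x = 17 and P_y = 18: Q_x = 567.2.
∂Q_x/∂P_y = -12.
ε = (∂Q_x/∂P_y)(P_y/Q_x) = -12 × (18/567.2) ≈ -0.38.
Since ε < 0, hotel nights and flights are complements.

-0.38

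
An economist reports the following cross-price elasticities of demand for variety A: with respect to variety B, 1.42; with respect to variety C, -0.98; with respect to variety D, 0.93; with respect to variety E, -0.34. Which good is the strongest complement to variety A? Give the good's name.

Complements have ε < 0. The most negative value is -0.98 (variety C).

variety C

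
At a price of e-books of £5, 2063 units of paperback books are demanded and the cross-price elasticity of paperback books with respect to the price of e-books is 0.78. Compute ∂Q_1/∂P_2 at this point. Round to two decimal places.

ε = (∂Q_1/∂P_2)·(P_2/Q_1) ⇒ ∂Q_1/∂P_2 = ε·Q_1/P_2 = 0.78 × 2063/5 ≈ 321.83.

321.83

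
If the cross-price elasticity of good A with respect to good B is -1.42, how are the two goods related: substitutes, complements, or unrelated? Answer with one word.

complements

ε = -1.42 < 0, so a higher price of good B lowers demand for good A: complements.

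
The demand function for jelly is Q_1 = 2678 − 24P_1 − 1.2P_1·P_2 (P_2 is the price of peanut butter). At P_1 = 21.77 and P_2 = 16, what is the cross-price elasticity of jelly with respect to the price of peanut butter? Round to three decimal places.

-0.241

At P_1 = 21.77 and P_2 = 16: Q_1 = 1737.536.
∂Q_1/∂P_2 = -1.2P_1 = -1.2(21.77) = -26.1240.
ε = (∂Q_1/∂P_2)(P_2/Q_1) = -26.1240 × (16/1737.536) ≈ -0.241.
ε < 0: complements.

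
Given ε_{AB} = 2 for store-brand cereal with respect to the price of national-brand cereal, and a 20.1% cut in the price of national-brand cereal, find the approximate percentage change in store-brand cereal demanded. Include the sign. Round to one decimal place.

-40.2%

%ΔQ ≈ ε × %ΔP of national-brand cereal = 2 × (-20.1%) = -40.2%.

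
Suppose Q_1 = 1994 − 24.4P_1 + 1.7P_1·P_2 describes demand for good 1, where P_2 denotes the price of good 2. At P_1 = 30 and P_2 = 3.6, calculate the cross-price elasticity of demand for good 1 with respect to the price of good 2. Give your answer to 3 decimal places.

0.127

At P_1 = 30 and P_2 = 3.6: Q_1 = 1445.6.
∂Q_1/∂P_2 = 1.7P_1 = 1.7(30) = 51.0000.
ε = (∂Q_1/∂P_2)(P_2/Q_1) = 51.0000 × (3.6/1445.6) ≈ 0.127.
ε > 0: substitutes.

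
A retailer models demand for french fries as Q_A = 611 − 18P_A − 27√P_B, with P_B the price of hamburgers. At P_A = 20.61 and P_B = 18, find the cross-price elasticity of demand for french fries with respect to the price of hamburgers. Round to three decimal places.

At P_A = 20.61 and P_B = 18: Q_A = 125.469.
∂Q_A/∂P_B = -27/(2√P_B) = -27/(2√18) = -3.1820.
ε = (∂Q_A/∂P_B)(P_B/Q_A) = -3.1820 × (18/125.469) ≈ -0.456.
ε < 0: complements.

-0.456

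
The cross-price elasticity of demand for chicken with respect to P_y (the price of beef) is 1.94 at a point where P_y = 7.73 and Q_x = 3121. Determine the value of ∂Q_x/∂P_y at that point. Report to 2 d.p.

ε = (∂Q_x/∂P_y)·(P_y/Q_x) ⇒ ∂Q_x/∂P_y = ε·Q_x/P_y = 1.94 × 3121/7.73 ≈ 783.28.

783.28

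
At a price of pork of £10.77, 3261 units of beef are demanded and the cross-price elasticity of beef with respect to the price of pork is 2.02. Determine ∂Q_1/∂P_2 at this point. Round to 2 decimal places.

ε = (∂Q_1/∂P_2)·(P_2/Q_1) ⇒ ∂Q_1/∂P_2 = ε·Q_1/P_2 = 2.02 × 3261/10.77 ≈ 611.63.

611.63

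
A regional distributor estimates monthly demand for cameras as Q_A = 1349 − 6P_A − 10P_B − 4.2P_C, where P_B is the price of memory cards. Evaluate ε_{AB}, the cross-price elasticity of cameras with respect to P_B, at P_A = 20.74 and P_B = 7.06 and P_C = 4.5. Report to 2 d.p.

At P_A = 20.74 and P_B = 7.06 and P_C = 4.5: Q_A = 1135.06.
∂Q_A/∂P_B = -10.
ε = (∂Q_A/∂P_B)(P_B/Q_A) = -10 × (7.06/1135.06) ≈ -0.06.
Since ε < 0, cameras and memory cards are complements.

-0.06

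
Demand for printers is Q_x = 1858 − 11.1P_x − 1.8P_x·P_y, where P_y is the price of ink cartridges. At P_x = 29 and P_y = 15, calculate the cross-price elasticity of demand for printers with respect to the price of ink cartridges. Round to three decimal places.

-1.040

At P_x = 29 and P_y = 15: Q_x = 753.1.
∂Q_x/∂P_y = -1.8P_x = -1.8(29) = -52.2000.
ε = (∂Q_x/∂P_y)(P_y/Q_x) = -52.2000 × (15/753.1) ≈ -1.040.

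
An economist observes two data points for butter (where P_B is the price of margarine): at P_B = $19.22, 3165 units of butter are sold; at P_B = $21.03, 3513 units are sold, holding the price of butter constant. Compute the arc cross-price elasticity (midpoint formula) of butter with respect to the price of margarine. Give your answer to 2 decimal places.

ΔQ_A = 3513 − 3165 = 348; ΔP_B = 21.03 − 19.22 = 1.81.
Midpoints: Q̄_A = 3339.0, P̄_B = 20.12.
ε = (ΔQ_A/Q̄_A)/(ΔP_B/P̄_B) = (348/3339.0)/(1.81/20.12) ≈ 1.16.

1.16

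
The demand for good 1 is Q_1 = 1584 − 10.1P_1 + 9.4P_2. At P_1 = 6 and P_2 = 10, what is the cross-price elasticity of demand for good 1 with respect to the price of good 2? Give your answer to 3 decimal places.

At P_1 = 6 and P_2 = 10: Q_1 = 1617.4.
∂Q_1/∂P_2 = 9.4.
ε = (∂Q_1/∂P_2)(P_2/Q_1) = 9.4 × (10/1617.4) ≈ 0.058.
Since ε > 0, good 1 and good 2 are substitutes.

0.058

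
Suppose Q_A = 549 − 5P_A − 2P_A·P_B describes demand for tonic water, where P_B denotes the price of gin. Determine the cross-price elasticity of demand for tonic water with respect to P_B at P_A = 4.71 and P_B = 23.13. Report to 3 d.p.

At P_A = 4.71 and P_B = 23.13: Q_A = 307.565.
∂Q_A/∂P_B = -2P_A = -2(4.71) = -9.4200.
ε = (∂Q_A/∂P_B)(P_B/Q_A) = -9.4200 × (23.13/307.565) ≈ -0.708.
ε < 0: complements.

-0.708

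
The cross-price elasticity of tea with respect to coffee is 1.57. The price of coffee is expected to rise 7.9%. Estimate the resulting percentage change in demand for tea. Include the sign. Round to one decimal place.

12.4%

%ΔQ ≈ ε × %ΔP of coffee = 1.57 × (7.9%) = 12.4%.
Demand for tea rises by about 12.4%.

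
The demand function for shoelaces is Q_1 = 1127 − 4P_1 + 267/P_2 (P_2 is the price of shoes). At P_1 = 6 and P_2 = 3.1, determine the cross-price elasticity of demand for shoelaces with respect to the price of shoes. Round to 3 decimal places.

-0.072

At P_1 = 6 and P_2 = 3.1: Q_1 = 1189.129.
∂Q_1/∂P_2 = −267/P_2² = -27.7836.
ε = (∂Q_1/∂P_2)(P_2/Q_1) = -27.7836 × (3.1/1189.129) ≈ -0.072.
ε < 0: complements.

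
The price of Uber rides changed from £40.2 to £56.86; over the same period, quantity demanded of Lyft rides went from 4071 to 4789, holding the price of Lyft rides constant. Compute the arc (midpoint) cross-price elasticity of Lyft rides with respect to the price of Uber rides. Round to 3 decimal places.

0.472

ΔQ_A = 4789 − 4071 = 718; ΔP_B = 56.86 − 40.2 = 16.66.
Midpoints: Q̄_A = 4430.0, P̄_B = 48.53.
ε = (ΔQ_A/Q̄_A)/(ΔP_B/P̄_B) = (718/4430.0)/(16.66/48.53) ≈ 0.472.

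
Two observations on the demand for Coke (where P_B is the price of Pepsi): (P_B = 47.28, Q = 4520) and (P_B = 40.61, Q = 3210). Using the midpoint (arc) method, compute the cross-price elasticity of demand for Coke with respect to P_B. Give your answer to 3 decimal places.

2.233

ΔQ_A = 3210 − 4520 = -1310; ΔP_B = 40.61 − 47.28 = -6.67.
Midpoints: Q̄_A = 3865.0, P̄_B = 43.95.
ε = (ΔQ_A/Q̄_A)/(ΔP_B/P̄_B) = (-1310/3865.0)/(-6.67/43.95) ≈ 2.233.
ε > 0: Coke and Pepsi are substitutes.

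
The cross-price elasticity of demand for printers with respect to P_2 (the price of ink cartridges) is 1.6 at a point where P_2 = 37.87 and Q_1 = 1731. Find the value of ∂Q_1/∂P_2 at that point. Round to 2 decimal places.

73.13

ε = (∂Q_1/∂P_2)·(P_2/Q_1) ⇒ ∂Q_1/∂P_2 = ε·Q_1/P_2 = 1.6 × 1731/37.87 ≈ 73.13.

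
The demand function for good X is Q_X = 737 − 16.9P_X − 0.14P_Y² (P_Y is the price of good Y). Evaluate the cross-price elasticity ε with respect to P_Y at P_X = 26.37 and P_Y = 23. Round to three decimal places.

-0.682

At P_X = 26.37 and P_Y = 23: Q_X = 217.287.
∂Q_X/∂P_Y = -0.28P_Y = -0.28(23) = -6.4400.
ε = (∂Q_X/∂P_Y)(P_Y/Q_X) = -6.4400 × (23/217.287) ≈ -0.682.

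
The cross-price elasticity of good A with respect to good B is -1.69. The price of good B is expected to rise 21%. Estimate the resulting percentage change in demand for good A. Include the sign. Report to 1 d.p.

%ΔQ ≈ ε × %ΔP of good B = -1.69 × (21%) = -35.5%.
Demand for good A falls by about 35.5%.

-35.5%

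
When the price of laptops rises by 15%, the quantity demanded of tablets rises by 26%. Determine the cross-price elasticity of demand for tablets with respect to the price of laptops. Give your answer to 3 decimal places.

ε = (%ΔQ of tablets) / (%ΔP of laptops) = (26%) / (15%) ≈ 1.733.

1.733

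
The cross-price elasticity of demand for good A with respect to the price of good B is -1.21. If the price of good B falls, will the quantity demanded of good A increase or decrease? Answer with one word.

ε < 0 and the price of good B falls, so the quantity of good A moves in the opposite direction: it increases.

increase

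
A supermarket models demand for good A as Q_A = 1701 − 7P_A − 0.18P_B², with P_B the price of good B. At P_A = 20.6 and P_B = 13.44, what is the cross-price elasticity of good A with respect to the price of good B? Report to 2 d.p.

At P_A = 20.6 and P_B = 13.44: Q_A = 1524.286.
∂Q_A/∂P_B = -0.36P_B = -0.36(13.44) = -4.8384.
ε = (∂Q_A/∂P_B)(P_B/Q_A) = -4.8384 × (13.44/1524.286) ≈ -0.04.
ε < 0: complements.

-0.04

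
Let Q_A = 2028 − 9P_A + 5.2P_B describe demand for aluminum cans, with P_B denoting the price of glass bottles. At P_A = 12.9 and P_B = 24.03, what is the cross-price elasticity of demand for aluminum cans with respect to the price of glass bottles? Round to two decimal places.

At P_A = 12.9 and P_B = 24.03: Q_A = 2036.856.
∂Q_A/∂P_B = 5.2.
ε = (∂Q_A/∂P_B)(P_B/Q_A) = 5.2 × (24.03/2036.856) ≈ 0.06.

0.06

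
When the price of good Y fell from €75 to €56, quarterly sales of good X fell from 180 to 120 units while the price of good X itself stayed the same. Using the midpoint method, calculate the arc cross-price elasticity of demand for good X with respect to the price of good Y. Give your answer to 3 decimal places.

1.379

ΔQ_X = 120 − 180 = -60; ΔP_Y = 56 − 75 = -19.
Midpoints: Q̄_X = 150.0, P̄_Y = 65.50.
ε = (ΔQ_X/Q̄_X)/(ΔP_Y/P̄_Y) = (-60/150.0)/(-19/65.50) ≈ 1.379.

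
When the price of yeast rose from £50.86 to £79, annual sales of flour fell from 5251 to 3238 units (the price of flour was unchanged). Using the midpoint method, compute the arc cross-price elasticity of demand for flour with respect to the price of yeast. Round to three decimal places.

ΔQ_A = 3238 − 5251 = -2013; ΔP_B = 79 − 50.86 = 28.14.
Midpoints: Q̄_A = 4244.5, P̄_B = 64.93.
ε = (ΔQ_A/Q̄_A)/(ΔP_B/P̄_B) = (-2013/4244.5)/(28.14/64.93) ≈ -1.094.
ε < 0: flour and yeast are complements.

-1.094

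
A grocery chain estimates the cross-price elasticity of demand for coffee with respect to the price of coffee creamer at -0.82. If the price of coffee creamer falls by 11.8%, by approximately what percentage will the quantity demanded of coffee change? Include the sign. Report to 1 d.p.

%ΔQ ≈ ε × %ΔP of coffee creamer = -0.82 × (-11.8%) = 9.7%.

9.7%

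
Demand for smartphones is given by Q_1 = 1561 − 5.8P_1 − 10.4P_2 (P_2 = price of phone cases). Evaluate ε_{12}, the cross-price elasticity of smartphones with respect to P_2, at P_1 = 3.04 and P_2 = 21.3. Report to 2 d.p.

-0.17

At P_1 = 3.04 and P_2 = 21.3: Q_1 = 1321.848.
∂Q_1/∂P_2 = -10.4.
ε = (∂Q_1/∂P_2)(P_2/Q_1) = -10.4 × (21.3/1321.848) ≈ -0.17.
Since ε < 0, smartphones and phone cases are complements.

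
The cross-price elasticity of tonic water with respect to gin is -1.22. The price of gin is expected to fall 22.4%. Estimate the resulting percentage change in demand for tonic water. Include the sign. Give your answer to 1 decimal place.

27.3%

%ΔQ ≈ ε × %ΔP of gin = -1.22 × (-22.4%) = 27.3%.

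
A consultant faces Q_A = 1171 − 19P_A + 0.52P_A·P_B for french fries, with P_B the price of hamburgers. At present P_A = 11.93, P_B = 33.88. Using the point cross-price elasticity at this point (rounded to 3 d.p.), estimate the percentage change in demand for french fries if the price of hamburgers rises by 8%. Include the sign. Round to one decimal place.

At P_A = 11.93, P_B = 33.88: Q_A = 1154.508.
∂Q_A/∂P_B = 0.52P_A = 6.2036.
ε = (∂Q_A/∂P_B)(P_B/Q_A) = 6.2036 × 33.88/1154.508 ≈ 0.182.
%ΔQ_A ≈ ε × %ΔP_B = 0.182 × (8%) = 1.5%.

1.5%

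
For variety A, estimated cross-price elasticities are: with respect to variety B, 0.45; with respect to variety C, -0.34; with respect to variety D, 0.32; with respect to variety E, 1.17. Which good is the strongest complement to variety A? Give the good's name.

Complements have ε < 0. The most negative value is -0.34 (variety C).

variety C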